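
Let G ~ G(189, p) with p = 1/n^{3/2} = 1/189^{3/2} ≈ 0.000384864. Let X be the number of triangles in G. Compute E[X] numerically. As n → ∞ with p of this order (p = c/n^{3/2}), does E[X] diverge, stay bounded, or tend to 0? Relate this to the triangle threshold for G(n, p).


Number of potential triangles: C(189, 3) = 1107414.
Each occurs with probability p³ ≈ (0.000384864)³ ≈ 5.70061723e-11.
By linearity: E[X] = C(189, 3)·p³ ≈ 1107414 · 5.70061723e-11 ≈ 0.000063.
Since α = 3/2 > 1, p = c/n^{3/2} = o(1/n) is below the triangle threshold p ~ 1/n. Asymptotically E[X] ~ (c³/6)·n^{3(1−α)} = (1³/6)·n^{-1.5} → 0, so by Markov's inequality G has no triangles w.h.p.

E[X] ≈ 0.000063; in regime p = Θ(1/n^{3/2}) E[X] tends to 0 (below the triangle threshold p ~ 1/n).


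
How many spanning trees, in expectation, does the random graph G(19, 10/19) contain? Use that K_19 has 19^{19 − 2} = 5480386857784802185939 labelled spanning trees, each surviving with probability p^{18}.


K_19 has 19^{19 − 2} = 5480386857784802185939 labelled spanning trees.
For each such spanning tree H, let X_H = 1 if all 18 edges of H are present in G. Then P[X_H = 1] = p^{18} = (10/19)^{18} = 1000000000000000000/104127350297911241532841.
By linearity of expectation: E[X] = Σ_H E[X_H] = 5480386857784802185939 · p^{18} = 5480386857784802185939 · 1000000000000000000/104127350297911241532841 = 1000000000000000000/19.
Numerically: E[X] ≈ 5.26e+16.

E[X] = 5480386857784802185939 · (10/19)^{18} = 1000000000000000000/19 ≈ 5.26e+16.


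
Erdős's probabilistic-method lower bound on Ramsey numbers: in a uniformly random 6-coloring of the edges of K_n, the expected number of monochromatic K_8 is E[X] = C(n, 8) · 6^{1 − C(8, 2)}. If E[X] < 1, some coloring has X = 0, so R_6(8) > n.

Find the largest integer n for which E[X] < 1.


We need C(n, 8) · 6^{1 − 28} < 1, i.e. C(n, 8) < 6^{28 − 1} = 1023490369077469249536.
Check values of n near the boundary:
  n = 1590: C(1590, 8) = 995397314198933813310; 995397314198933813310 < 1023490369077469249536? YES
  n = 1591: C(1591, 8) = 1000427749141189953870; 1000427749141189953870 < 1023490369077469249536? YES
  n = 1592: C(1592, 8) = 1005480414540892933435; 1005480414540892933435 < 1023490369077469249536? YES
  n = 1593: C(1593, 8) = 1010555394551193970323; 1010555394551193970323 < 1023490369077469249536? YES
  n = 1594: C(1594, 8) = 1015652773590544255167; 1015652773590544255167 < 1023490369077469249536? YES
  n = 1595: C(1595, 8) = 1020772636343363633895; 1020772636343363633895 < 1023490369077469249536? YES
  n = 1596: C(1596, 8) = 1025915067760710553965; 1025915067760710553965 < 1023490369077469249536? NO
The largest n with C(n, 8) < 1023490369077469249536 is n = 1595 (where E[X] = 113419181815929292655/113721152119718805504 ≈ 0.9973). Hence R_6(8) > 1595, i.e. R_6(8) ≥ 1596.

Largest n = 1595; hence R_6(8) > 1595.


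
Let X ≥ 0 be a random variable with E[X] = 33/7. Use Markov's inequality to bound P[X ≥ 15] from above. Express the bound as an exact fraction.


μ = E[X] = 33/7, a = 15.
Markov: P[X ≥ 15] ≤ μ/a = (33/7)/15 = 11/35.
Numerically: ≈ 0.314286.
(Since a = 15 > μ = 4.714286, the bound 11/35 is < 1 and informative.)

P[X ≥ 15] ≤ 11/35 ≈ 0.314286.


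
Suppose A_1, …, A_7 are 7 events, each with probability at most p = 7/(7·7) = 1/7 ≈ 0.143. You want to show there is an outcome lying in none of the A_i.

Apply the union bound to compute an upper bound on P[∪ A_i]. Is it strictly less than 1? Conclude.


Union bound: P[∪_{i=1}^{7} A_i] ≤ Σ_i P[A_i] ≤ 7·p = 7·(1/7) = 1.
Numerically: 1 ≈ 1.000.
Is 1 < 1? NO.
Since the bound 1 is ≥ 1, the union bound is uninformative here; it does NOT by itself certify existence.

7·p = 1 ≈ 1.000; existence NOT certified by the union bound.


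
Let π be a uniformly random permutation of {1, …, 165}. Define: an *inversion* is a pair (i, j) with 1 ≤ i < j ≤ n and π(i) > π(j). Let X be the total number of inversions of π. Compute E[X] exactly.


Write X = Σ X_I over the C(165, 2) = 13530 pairs i < j, with X_I the indicator of one inversion.
There are 13530 indicators.
For each fixed pair i < j, the values π(i) and π(j) are two distinct elements of {1, …, 165} in uniformly random order; by symmetry P[π(i) > π(j)] = 1/2.
By linearity: E[X] = 13530 · (1/2) = C(165, 2) · (1/2) = 13530/2 = 6765 ≈ 6765.000000.

E[X] = 6765 = 6765.000000.


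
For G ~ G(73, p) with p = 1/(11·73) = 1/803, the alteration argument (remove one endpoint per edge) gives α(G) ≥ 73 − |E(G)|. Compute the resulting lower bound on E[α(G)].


E[|E(G)|] = C(73, 2)·p = 2628 · (1/803) = 36/11.
E[α(G)] ≥ n − E[|E(G)|] = 73 − 36/11 = 767/11.
Numerically: ≈ 69.727.
(This is only a lower bound; the true E[α(G)] may be larger.)

E[α(G)] ≥ 767/11 ≈ 69.727.


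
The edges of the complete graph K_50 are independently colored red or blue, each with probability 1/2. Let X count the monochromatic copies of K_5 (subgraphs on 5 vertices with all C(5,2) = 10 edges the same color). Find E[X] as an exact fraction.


Let X = Σ_S X_S over the C(50, 5) = 2118760 subsets S of size 5, where X_S = 1 if the K_5 on S is monochromatic.
For a fixed S, the K_5 on S has C(5, 2) = 10 edges. P[all 10 edges red] = (1/2)^10, and likewise for blue, so P[monochromatic] = 2·(1/2)^10 = 2^{1 − 10} = 1/512.
By linearity: E[X] = C(50, 5) · 2^{1 − 10} = 2118760 · 1/512 = 264845/64.
Numerically: E[X] ≈ 4138.20312.

E[X] = C(50,5)·2^(1−C(5,2)) = 264845/64 ≈ 4138.20312.


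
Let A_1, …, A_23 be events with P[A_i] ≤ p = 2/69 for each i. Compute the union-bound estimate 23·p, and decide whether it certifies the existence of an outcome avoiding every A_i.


Union bound: P[∪_{i=1}^{23} A_i] ≤ Σ_i P[A_i] ≤ 23·p = 23·(2/69) = 2/3.
Numerically: 2/3 ≈ 0.667.
Is 2/3 < 1? YES.
Since P[∪ A_i] ≤ 2/3 < 1, the complement has P[∩ A_i^c] ≥ 1 − 2/3 = 1/3 > 0, so some outcome avoids every A_i.

23·p = 2/3 ≈ 0.667; existence CERTIFIED by the union bound.


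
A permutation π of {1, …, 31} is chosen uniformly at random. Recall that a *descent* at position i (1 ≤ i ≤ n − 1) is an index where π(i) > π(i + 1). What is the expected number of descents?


Write X = Σ X_I over i = 1, …, 30, with X_I the indicator of one descent.
There are 30 indicators.
For each fixed i, the pair (π(i), π(i+1)) is a uniformly random ordered pair of distinct values from {1, …, 31}; by symmetry P[π(i) > π(i+1)] = 1/2.
By linearity: E[X] = 30 · (1/2) = (31 − 1) · (1/2) = 15 ≈ 15.000.

E[X] = 15 = 15.000.


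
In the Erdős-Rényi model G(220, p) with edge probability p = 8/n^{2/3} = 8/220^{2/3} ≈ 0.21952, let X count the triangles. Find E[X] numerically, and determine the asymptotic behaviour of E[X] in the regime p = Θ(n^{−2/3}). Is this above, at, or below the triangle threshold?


Number of potential triangles: C(220, 3) = 1750540.
Each occurs with probability p³ ≈ (0.21952)³ ≈ 1.05785124e-02.
By linearity: E[X] = C(220, 3)·p³ ≈ 1750540 · 1.05785124e-02 ≈ 18518.109091.
Since α = 2/3 < 1, p = c/n^{2/3} ≫ 1/n is above the triangle threshold p ~ 1/n. Asymptotically E[X] ~ (c³/6)·n^{3(1−α)} = (8³/6)·n^{1} → ∞; triangles are abundant w.h.p.

E[X] ≈ 18518.109091; in regime p = Θ(1/n^{2/3}) E[X] diverges (above the triangle threshold p ~ 1/n).


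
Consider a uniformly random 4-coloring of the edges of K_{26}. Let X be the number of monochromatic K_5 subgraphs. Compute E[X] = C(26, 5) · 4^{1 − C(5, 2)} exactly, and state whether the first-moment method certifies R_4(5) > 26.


E[X] = C(26, 5) · 4^{1 − 10} = 65780 · 4^{−9} = 65780/262144.
As a reduced fraction: E[X] = 16445/65536 ≈ 0.25093.
Is E[X] < 1? YES.
Since E[X] < 1, there exists a 4-coloring of K_{26} with no monochromatic K_5; hence R_4(5) > 26.

E[X] = 16445/65536 ≈ 0.25093; E[X] < 1, so R_4(5) > 26.


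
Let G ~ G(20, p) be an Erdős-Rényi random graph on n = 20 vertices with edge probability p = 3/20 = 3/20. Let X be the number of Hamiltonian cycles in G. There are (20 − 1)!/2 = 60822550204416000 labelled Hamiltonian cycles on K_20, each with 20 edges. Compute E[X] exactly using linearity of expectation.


K_20 has (20 − 1)!/2 = 60822550204416000 labelled Hamiltonian cycles.
For each such Hamiltonian cycle H, let X_H = 1 if all 20 edges of H are present in G. Then P[X_H = 1] = p^{20} = (3/20)^{20} = 3486784401/104857600000000000000000000.
Summing the indicators: E[X] = Σ_H E[X_H] = 60822550204416000 · p^{20} = 60822550204416000 · 3486784401/104857600000000000000000000 = 51776152168407487821/25600000000000000000.
Numerically: E[X] ≈ 2.02.

E[X] = 60822550204416000 · (3/20)^{20} = 51776152168407487821/25600000000000000000 ≈ 2.02.


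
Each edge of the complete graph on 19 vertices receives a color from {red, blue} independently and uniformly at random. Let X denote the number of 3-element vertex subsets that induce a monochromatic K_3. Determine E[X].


Let X = Σ_S X_S over the C(19, 3) = 969 subsets S of size 3, where X_S = 1 if the K_3 on S is monochromatic.
For a fixed S, the K_3 on S has C(3, 2) = 3 edges. P[all 3 edges red] = (1/2)^3, and likewise for blue, so P[monochromatic] = 2·(1/2)^3 = 2^{1 − 3} = 1/4.
By linearity: E[X] = C(19, 3) · 2^{1 − 3} = 969 · 1/4 = 969/4.
Numerically: E[X] ≈ 242.2500.

E[X] = C(19,3)·2^(1−C(3,2)) = 969/4 ≈ 242.2500.


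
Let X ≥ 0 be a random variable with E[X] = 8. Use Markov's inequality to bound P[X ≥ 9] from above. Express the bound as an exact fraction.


μ = E[X] = 8, a = 9.
Markov: P[X ≥ 9] ≤ μ/a = (8)/9 = 8/9.
Numerically: ≈ 0.8889.
(Since a = 9 > μ = 8.0000, the bound 8/9 is < 1 and informative.)

P[X ≥ 9] ≤ 8/9 ≈ 0.8889.


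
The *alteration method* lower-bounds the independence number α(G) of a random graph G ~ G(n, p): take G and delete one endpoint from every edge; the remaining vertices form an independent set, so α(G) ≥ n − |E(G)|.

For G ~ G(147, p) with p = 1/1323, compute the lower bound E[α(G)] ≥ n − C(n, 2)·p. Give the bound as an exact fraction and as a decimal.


E[|E(G)|] = C(147, 2)·p = 10731 · (1/1323) = 73/9.
E[α(G)] ≥ n − E[|E(G)|] = 147 − 73/9 = 1250/9.
Numerically: ≈ 138.88889.
(This is only a lower bound; the true E[α(G)] may be larger.)

E[α(G)] ≥ 1250/9 ≈ 138.88889.


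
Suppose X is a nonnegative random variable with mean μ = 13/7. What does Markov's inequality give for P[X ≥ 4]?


μ = E[X] = 13/7, a = 4.
Markov: P[X ≥ 4] ≤ μ/a = (13/7)/4 = 13/28.
Numerically: ≈ 0.4643.
(Since a = 4 > μ = 1.8571, the bound 13/28 is < 1 and informative.)

P[X ≥ 4] ≤ 13/28 ≈ 0.4643.


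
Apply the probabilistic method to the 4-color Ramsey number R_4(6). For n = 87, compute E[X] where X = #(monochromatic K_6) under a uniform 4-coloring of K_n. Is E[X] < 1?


E[X] = C(87, 6) · 4^{1 − 15} = 504981379 · 4^{−14} = 504981379/268435456.
As a reduced fraction: E[X] = 504981379/268435456 ≈ 1.88120.
Is E[X] < 1? NO.
Since E[X] ≥ 1, the first-moment bound is inconclusive at n = 87; it does NOT by itself certify R_4(6) > 87.

E[X] = 504981379/268435456 ≈ 1.88120; E[X] ≥ 1; first-moment method inconclusive here.


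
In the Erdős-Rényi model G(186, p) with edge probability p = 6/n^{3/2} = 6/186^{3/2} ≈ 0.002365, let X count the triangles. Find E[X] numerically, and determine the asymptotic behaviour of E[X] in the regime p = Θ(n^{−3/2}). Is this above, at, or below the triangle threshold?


Number of potential triangles: C(186, 3) = 1055240.
Each occurs with probability p³ ≈ (0.002365)³ ≈ 1.323261e-08.
By linearity: E[X] = C(186, 3)·p³ ≈ 1055240 · 1.323261e-08 ≈ 0.0140.
Since α = 3/2 > 1, p = c/n^{3/2} = o(1/n) is below the triangle threshold p ~ 1/n. Asymptotically E[X] ~ (c³/6)·n^{3(1−α)} = (6³/6)·n^{-1.5} → 0, so by Markov's inequality G has no triangles w.h.p.

E[X] ≈ 0.0140; in regime p = Θ(1/n^{3/2}) E[X] tends to 0 (below the triangle threshold p ~ 1/n).


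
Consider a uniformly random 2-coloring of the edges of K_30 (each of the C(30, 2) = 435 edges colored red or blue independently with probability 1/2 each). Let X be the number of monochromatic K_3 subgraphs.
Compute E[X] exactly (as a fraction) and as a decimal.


Let X = Σ_S X_S over the C(30, 3) = 4060 subsets S of size 3, where X_S = 1 if the K_3 on S is monochromatic.
For a fixed S, the K_3 on S has C(3, 2) = 3 edges. P[all 3 edges red] = (1/2)^3, and likewise for blue, so P[monochromatic] = 2·(1/2)^3 = 2^{1 − 3} = 1/4.
Summing: E[X] = C(30, 3) · 2^{1 − 3} = 4060 · 1/4 = 1015.
Numerically: E[X] ≈ 1015.0000.

E[X] = C(30,3)·2^(1−C(3,2)) = 1015 ≈ 1015.0000.


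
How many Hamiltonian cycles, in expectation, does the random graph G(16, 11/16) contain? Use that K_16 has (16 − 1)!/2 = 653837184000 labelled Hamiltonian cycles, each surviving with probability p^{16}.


K_16 has (16 − 1)!/2 = 653837184000 labelled Hamiltonian cycles.
For each such Hamiltonian cycle H, let X_H = 1 if all 16 edges of H are present in G. Then P[X_H = 1] = p^{16} = (11/16)^{16} = 45949729863572161/18446744073709551616.
By linearity: E[X] = Σ_H E[X_H] = 653837184000 · p^{16} = 653837184000 · 45949729863572161/18446744073709551616 = 29339494120662818290072875/18014398509481984.
Numerically: E[X] ≈ 1.63e+09.

E[X] = 653837184000 · (11/16)^{16} = 29339494120662818290072875/18014398509481984 ≈ 1.63e+09.


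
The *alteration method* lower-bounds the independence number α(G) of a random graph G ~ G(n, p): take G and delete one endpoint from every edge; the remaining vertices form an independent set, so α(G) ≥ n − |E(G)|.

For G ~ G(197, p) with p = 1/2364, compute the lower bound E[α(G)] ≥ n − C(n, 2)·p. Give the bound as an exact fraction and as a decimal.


E[|E(G)|] = C(197, 2)·p = 19306 · (1/2364) = 49/6.
E[α(G)] ≥ n − E[|E(G)|] = 197 − 49/6 = 1133/6.
Numerically: ≈ 188.83333.
(This is only a lower bound; the true E[α(G)] may be larger.)

E[α(G)] ≥ 1133/6 ≈ 188.83333.


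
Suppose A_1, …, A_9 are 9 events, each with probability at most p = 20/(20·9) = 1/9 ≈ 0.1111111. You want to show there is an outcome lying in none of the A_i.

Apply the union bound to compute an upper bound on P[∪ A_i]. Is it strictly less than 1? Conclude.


Union bound: P[∪_{i=1}^{9} A_i] ≤ Σ_i P[A_i] ≤ 9·p = 9·(1/9) = 1.
Numerically: 1 ≈ 1.0000000.
Is 1 < 1? NO.
Since the bound 1 is ≥ 1, the union bound is uninformative here; it does NOT by itself certify existence.

9·p = 1 ≈ 1.0000000; existence NOT certified by the union bound.


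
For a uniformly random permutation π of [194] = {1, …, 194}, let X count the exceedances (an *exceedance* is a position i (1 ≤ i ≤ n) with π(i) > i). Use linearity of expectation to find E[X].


Write X = Σ_{i=1}^{194} X_i, where X_i = 1_{π(i) > i}.
For each fixed i, π(i) is uniform over {1, …, 194} (marginal of a uniform permutation), so P[π(i) > i] = (n − i)/n. Summing: Σ_{i=1}^{194} (n − i)/n = (0 + 1 + … + 193)/194 = 194(194 − 1)/(2·194) = (194 − 1)/2.
Hence E[X] = Σ_{i=1}^{194} (194 − i)/194 = 193/2 ≈ 96.500.

E[X] = 193/2 = 96.500.


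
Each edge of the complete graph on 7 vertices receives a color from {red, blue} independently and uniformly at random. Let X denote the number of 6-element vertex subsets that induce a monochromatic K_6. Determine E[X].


Let X = Σ_S X_S over the C(7, 6) = 7 subsets S of size 6, where X_S = 1 if the K_6 on S is monochromatic.
For a fixed S, the K_6 on S has C(6, 2) = 15 edges. P[all 15 edges red] = (1/2)^15, and likewise for blue, so P[monochromatic] = 2·(1/2)^15 = 2^{1 − 15} = 1/16384.
By linearity of expectation: E[X] = C(7, 6) · 2^{1 − 15} = 7 · 1/16384 = 7/16384.
Numerically: E[X] ≈ 0.00043.

E[X] = C(7,6)·2^(1−C(6,2)) = 7/16384 ≈ 0.00043.


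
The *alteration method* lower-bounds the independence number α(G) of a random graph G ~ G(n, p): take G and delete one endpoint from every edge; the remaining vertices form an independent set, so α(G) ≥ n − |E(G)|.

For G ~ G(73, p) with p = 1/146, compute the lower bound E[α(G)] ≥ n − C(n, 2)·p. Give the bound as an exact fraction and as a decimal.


E[|E(G)|] = C(73, 2)·p = 2628 · (1/146) = 18.
E[α(G)] ≥ n − E[|E(G)|] = 73 − 18 = 55.
Numerically: ≈ 55.000000.
(This is only a lower bound; the true E[α(G)] may be larger.)

E[α(G)] ≥ 55 ≈ 55.000000.


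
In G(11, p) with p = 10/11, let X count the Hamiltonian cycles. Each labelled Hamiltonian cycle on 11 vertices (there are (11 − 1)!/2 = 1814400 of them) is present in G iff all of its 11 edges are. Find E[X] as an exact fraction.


K_11 has (11 − 1)!/2 = 1814400 labelled Hamiltonian cycles.
For each such Hamiltonian cycle H, let X_H = 1 if all 11 edges of H are present in G. Then P[X_H = 1] = p^{11} = (10/11)^{11} = 100000000000/285311670611.
By linearity: E[X] = Σ_H E[X_H] = 1814400 · p^{11} = 1814400 · 100000000000/285311670611 = 181440000000000000/285311670611.
Numerically: E[X] ≈ 6.359e+05.

E[X] = 1814400 · (10/11)^{11} = 181440000000000000/285311670611 ≈ 6.359e+05.


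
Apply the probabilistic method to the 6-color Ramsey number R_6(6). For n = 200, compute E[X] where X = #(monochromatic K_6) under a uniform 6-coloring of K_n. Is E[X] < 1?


E[X] = C(200, 6) · 6^{1 − 15} = 82408626300 · 6^{−14} = 82408626300/78364164096.
As a reduced fraction: E[X] = 6867385525/6530347008 ≈ 1.05161.
Is E[X] < 1? NO.
Since E[X] ≥ 1, the first-moment bound is inconclusive at n = 200; it does NOT by itself certify R_6(6) > 200.

E[X] = 6867385525/6530347008 ≈ 1.05161; E[X] ≥ 1; first-moment method inconclusive here.


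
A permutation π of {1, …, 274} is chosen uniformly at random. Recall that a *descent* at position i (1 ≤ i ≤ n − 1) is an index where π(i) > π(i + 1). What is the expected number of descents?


Write X = Σ X_I over i = 1, …, 273, with X_I the indicator of one descent.
There are 273 indicators.
For each fixed i, the pair (π(i), π(i+1)) is a uniformly random ordered pair of distinct values from {1, …, 274}; by symmetry P[π(i) > π(i+1)] = 1/2.
By linearity: E[X] = 273 · (1/2) = (274 − 1) · (1/2) = 273/2 ≈ 136.5000.

E[X] = 273/2 = 136.5000.


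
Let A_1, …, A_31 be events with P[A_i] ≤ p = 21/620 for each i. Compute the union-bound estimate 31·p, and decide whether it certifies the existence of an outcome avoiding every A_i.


Union bound: P[∪_{i=1}^{31} A_i] ≤ Σ_i P[A_i] ≤ 31·p = 31·(21/620) = 21/20.
Numerically: 21/20 ≈ 1.050.
Is 21/20 < 1? NO.
Since the bound 21/20 is ≥ 1, the union bound is uninformative here; it does NOT by itself certify existence.

31·p = 21/20 ≈ 1.050; existence NOT certified by the union bound.


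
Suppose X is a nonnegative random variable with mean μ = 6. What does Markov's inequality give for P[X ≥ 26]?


μ = E[X] = 6, a = 26.
Markov: P[X ≥ 26] ≤ μ/a = (6)/26 = 3/13.
Numerically: ≈ 0.2308.
(Since a = 26 > μ = 6.0000, the bound 3/13 is < 1 and informative.)

P[X ≥ 26] ≤ 3/13 ≈ 0.2308.


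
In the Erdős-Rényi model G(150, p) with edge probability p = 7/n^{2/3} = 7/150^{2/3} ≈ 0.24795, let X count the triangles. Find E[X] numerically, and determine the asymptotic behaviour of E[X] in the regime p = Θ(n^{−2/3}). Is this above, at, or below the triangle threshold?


Number of potential triangles: C(150, 3) = 551300.
Each occurs with probability p³ ≈ (0.24795)³ ≈ 1.5244444e-02.
By linearity: E[X] = C(150, 3)·p³ ≈ 551300 · 1.5244444e-02 ≈ 8404.26222.
Since α = 2/3 < 1, p = c/n^{2/3} ≫ 1/n is above the triangle threshold p ~ 1/n. Asymptotically E[X] ~ (c³/6)·n^{3(1−α)} = (7³/6)·n^{1} → ∞; triangles are abundant w.h.p.

E[X] ≈ 8404.26222; in regime p = Θ(1/n^{2/3}) E[X] diverges (above the triangle threshold p ~ 1/n).


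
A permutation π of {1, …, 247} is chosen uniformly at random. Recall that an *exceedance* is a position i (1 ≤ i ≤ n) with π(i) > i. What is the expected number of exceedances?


Write X = Σ_{i=1}^{247} X_i, where X_i = 1_{π(i) > i}.
For each fixed i, π(i) is uniform over {1, …, 247} (marginal of a uniform permutation), so P[π(i) > i] = (n − i)/n. Summing: Σ_{i=1}^{247} (n − i)/n = (0 + 1 + … + 246)/247 = 247(247 − 1)/(2·247) = (247 − 1)/2.
Hence E[X] = Σ_{i=1}^{247} (247 − i)/247 = 123 ≈ 123.00000.

E[X] = 123 = 123.00000.


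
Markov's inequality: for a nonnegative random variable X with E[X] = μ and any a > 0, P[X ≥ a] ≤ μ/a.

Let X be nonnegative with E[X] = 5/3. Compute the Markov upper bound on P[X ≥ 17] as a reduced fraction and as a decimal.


μ = E[X] = 5/3, a = 17.
Markov: P[X ≥ 17] ≤ μ/a = (5/3)/17 = 5/51.
Numerically: ≈ 0.0980.
(Since a = 17 > μ = 1.6667, the bound 5/51 is < 1 and informative.)

P[X ≥ 17] ≤ 5/51 ≈ 0.0980.


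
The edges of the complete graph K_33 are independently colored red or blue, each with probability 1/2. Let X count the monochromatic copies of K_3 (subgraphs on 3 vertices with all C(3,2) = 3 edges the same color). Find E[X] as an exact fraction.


Let X = Σ_S X_S over the C(33, 3) = 5456 subsets S of size 3, where X_S = 1 if the K_3 on S is monochromatic.
For a fixed S, the K_3 on S has C(3, 2) = 3 edges. P[all 3 edges red] = (1/2)^3, and likewise for blue, so P[monochromatic] = 2·(1/2)^3 = 2^{1 − 3} = 1/4.
By linearity of expectation: E[X] = C(33, 3) · 2^{1 − 3} = 5456 · 1/4 = 1364.
Numerically: E[X] ≈ 1364.000000.

E[X] = C(33,3)·2^(1−C(3,2)) = 1364 ≈ 1364.000000.


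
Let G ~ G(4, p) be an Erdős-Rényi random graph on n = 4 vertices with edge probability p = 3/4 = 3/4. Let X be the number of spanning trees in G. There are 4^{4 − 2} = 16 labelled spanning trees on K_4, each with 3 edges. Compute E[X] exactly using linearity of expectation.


K_4 has 4^{4 − 2} = 16 labelled spanning trees.
For each such spanning tree H, let X_H = 1 if all 3 edges of H are present in G. Then P[X_H = 1] = p^{3} = (3/4)^{3} = 27/64.
Summing the indicators: E[X] = Σ_H E[X_H] = 16 · p^{3} = 16 · 27/64 = 27/4.
Numerically: E[X] ≈ 6.75.

E[X] = 16 · (3/4)^{3} = 27/4 ≈ 6.75.


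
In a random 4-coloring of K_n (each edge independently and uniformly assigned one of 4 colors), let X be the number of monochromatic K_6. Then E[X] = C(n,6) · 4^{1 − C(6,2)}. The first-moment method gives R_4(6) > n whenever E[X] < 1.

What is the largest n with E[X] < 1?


We need C(n, 6) · 4^{1 − 15} < 1, i.e. C(n, 6) < 4^{15 − 1} = 268435456.
Check values of n near the boundary:
  n = 75: C(75, 6) = 201359550; 201359550 < 268435456? YES
  n = 76: C(76, 6) = 218618940; 218618940 < 268435456? YES
  n = 77: C(77, 6) = 237093780; 237093780 < 268435456? YES
  n = 78: C(78, 6) = 256851595; 256851595 < 268435456? YES
  n = 79: C(79, 6) = 277962685; 277962685 < 268435456? NO
  n = 80: C(80, 6) = 300500200; 300500200 < 268435456? NO
  n = 81: C(81, 6) = 324540216; 324540216 < 268435456? NO
The largest n with C(n, 6) < 268435456 is n = 78 (where E[X] = 256851595/268435456 ≈ 0.957). Hence R_4(6) > 78, i.e. R_4(6) ≥ 79.

Largest n = 78; hence R_4(6) > 78.


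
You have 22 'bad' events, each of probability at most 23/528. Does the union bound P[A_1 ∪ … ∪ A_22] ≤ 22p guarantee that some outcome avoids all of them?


Union bound: P[∪_{i=1}^{22} A_i] ≤ Σ_i P[A_i] ≤ 22·p = 22·(23/528) = 23/24.
Numerically: 23/24 ≈ 0.95833.
Is 23/24 < 1? YES.
Since P[∪ A_i] ≤ 23/24 < 1, the complement has P[∩ A_i^c] ≥ 1 − 23/24 = 1/24 > 0, so some outcome avoids every A_i.

22·p = 23/24 ≈ 0.95833; existence CERTIFIED by the union bound.


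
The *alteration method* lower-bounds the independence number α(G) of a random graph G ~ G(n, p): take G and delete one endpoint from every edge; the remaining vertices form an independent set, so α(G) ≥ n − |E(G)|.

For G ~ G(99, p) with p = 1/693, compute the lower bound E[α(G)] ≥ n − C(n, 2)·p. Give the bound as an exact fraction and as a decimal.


E[|E(G)|] = C(99, 2)·p = 4851 · (1/693) = 7.
E[α(G)] ≥ n − E[|E(G)|] = 99 − 7 = 92.
Numerically: ≈ 92.00000.
(This is only a lower bound; the true E[α(G)] may be larger.)

E[α(G)] ≥ 92 ≈ 92.00000.


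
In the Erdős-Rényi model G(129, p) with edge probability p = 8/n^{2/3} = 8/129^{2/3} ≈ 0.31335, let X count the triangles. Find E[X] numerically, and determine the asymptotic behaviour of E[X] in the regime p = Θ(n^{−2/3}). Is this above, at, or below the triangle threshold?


Number of potential triangles: C(129, 3) = 349504.
Each occurs with probability p³ ≈ (0.31335)³ ≈ 3.0767382e-02.
By linearity: E[X] = C(129, 3)·p³ ≈ 349504 · 3.0767382e-02 ≈ 10753.32300.
Since α = 2/3 < 1, p = c/n^{2/3} ≫ 1/n is above the triangle threshold p ~ 1/n. Asymptotically E[X] ~ (c³/6)·n^{3(1−α)} = (8³/6)·n^{1} → ∞; triangles are abundant w.h.p.

E[X] ≈ 10753.32300; in regime p = Θ(1/n^{2/3}) E[X] diverges (above the triangle threshold p ~ 1/n).


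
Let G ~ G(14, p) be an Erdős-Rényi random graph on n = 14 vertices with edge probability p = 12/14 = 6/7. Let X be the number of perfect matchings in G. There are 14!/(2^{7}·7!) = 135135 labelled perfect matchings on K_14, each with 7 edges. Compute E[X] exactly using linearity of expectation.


K_14 has 14!/(2^{7}·7!) = 135135 labelled perfect matchings.
For each such perfect matching H, let X_H = 1 if all 7 edges of H are present in G. Then P[X_H = 1] = p^{7} = (6/7)^{7} = 279936/823543.
By linearity of expectation: E[X] = Σ_H E[X_H] = 135135 · p^{7} = 135135 · 279936/823543 = 5404164480/117649.
Numerically: E[X] ≈ 4.59e+04.

E[X] = 135135 · (6/7)^{7} = 5404164480/117649 ≈ 4.59e+04.


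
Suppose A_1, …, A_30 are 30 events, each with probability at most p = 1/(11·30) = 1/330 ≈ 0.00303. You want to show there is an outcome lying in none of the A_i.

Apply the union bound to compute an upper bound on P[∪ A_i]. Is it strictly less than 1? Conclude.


Union bound: P[∪_{i=1}^{30} A_i] ≤ Σ_i P[A_i] ≤ 30·p = 30·(1/330) = 1/11.
Numerically: 1/11 ≈ 0.09091.
Is 1/11 < 1? YES.
Since P[∪ A_i] ≤ 1/11 < 1, the complement has P[∩ A_i^c] ≥ 1 − 1/11 = 10/11 > 0, so some outcome avoids every A_i.

30·p = 1/11 ≈ 0.09091; existence CERTIFIED by the union bound.


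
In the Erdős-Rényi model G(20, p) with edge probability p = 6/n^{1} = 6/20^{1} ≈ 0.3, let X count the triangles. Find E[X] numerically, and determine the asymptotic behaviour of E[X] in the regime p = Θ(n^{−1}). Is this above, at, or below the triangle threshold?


Number of potential triangles: C(20, 3) = 1140.
Each occurs with probability p³ ≈ (0.3)³ ≈ 2.700000e-02.
By linearity: E[X] = C(20, 3)·p³ ≈ 1140 · 2.700000e-02 ≈ 30.7800.
Here α = 1, so p = 6/n is exactly at the triangle threshold p ~ 1/n. Asymptotically E[X] → c³/6 = 6³/6 = 36 ≈ 36.0000, a bounded constant. In this regime the triangle count is asymptotically Poisson(c³/6).

E[X] ≈ 30.7800; in regime p = Θ(1/n^{1}) E[X] stays bounded (at the triangle threshold p ~ 1/n).


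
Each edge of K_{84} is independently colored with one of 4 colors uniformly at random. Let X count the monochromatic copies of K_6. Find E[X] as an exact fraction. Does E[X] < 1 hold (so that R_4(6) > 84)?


E[X] = C(84, 6) · 4^{1 − 15} = 406481544 · 4^{−14} = 406481544/268435456.
As a reduced fraction: E[X] = 50810193/33554432 ≈ 1.51426.
Is E[X] < 1? NO.
Since E[X] ≥ 1, the first-moment bound is inconclusive at n = 84; it does NOT by itself certify R_4(6) > 84.

E[X] = 50810193/33554432 ≈ 1.51426; E[X] ≥ 1; first-moment method inconclusive here.


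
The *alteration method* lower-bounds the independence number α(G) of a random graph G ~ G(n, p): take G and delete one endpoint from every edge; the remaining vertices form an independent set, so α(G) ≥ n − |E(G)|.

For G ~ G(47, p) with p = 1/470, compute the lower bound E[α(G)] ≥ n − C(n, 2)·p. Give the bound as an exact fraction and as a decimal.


E[|E(G)|] = C(47, 2)·p = 1081 · (1/470) = 23/10.
E[α(G)] ≥ n − E[|E(G)|] = 47 − 23/10 = 447/10.
Numerically: ≈ 44.700.
(This is only a lower bound; the true E[α(G)] may be larger.)

E[α(G)] ≥ 447/10 ≈ 44.700.


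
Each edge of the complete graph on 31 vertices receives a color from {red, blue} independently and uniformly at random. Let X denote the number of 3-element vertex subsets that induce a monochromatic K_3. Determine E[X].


Let X = Σ_S X_S over the C(31, 3) = 4495 subsets S of size 3, where X_S = 1 if the K_3 on S is monochromatic.
For a fixed S, the K_3 on S has C(3, 2) = 3 edges. P[all 3 edges red] = (1/2)^3, and likewise for blue, so P[monochromatic] = 2·(1/2)^3 = 2^{1 − 3} = 1/4.
Summing: E[X] = C(31, 3) · 2^{1 − 3} = 4495 · 1/4 = 4495/4.
Numerically: E[X] ≈ 1123.75000.

E[X] = C(31,3)·2^(1−C(3,2)) = 4495/4 ≈ 1123.75000.


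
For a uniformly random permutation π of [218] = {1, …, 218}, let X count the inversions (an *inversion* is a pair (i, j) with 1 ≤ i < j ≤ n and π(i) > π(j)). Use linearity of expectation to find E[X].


Write X = Σ X_I over the C(218, 2) = 23653 pairs i < j, with X_I the indicator of one inversion.
There are 23653 indicators.
For each fixed pair i < j, the values π(i) and π(j) are two distinct elements of {1, …, 218} in uniformly random order; by symmetry P[π(i) > π(j)] = 1/2.
By linearity: E[X] = 23653 · (1/2) = C(218, 2) · (1/2) = 23653/2 = 23653/2 ≈ 11826.500000.

E[X] = 23653/2 = 11826.500000.


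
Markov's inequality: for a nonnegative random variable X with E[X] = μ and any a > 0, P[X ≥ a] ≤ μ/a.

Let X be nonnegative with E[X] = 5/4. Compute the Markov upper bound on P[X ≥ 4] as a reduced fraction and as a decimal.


μ = E[X] = 5/4, a = 4.
Markov: P[X ≥ 4] ≤ μ/a = (5/4)/4 = 5/16.
Numerically: ≈ 0.312500.
(Since a = 4 > μ = 1.250000, the bound 5/16 is < 1 and informative.)

P[X ≥ 4] ≤ 5/16 ≈ 0.312500.


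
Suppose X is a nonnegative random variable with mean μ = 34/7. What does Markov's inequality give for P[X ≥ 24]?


μ = E[X] = 34/7, a = 24.
Markov: P[X ≥ 24] ≤ μ/a = (34/7)/24 = 17/84.
Numerically: ≈ 0.2024.
(Since a = 24 > μ = 4.8571, the bound 17/84 is < 1 and informative.)

P[X ≥ 24] ≤ 17/84 ≈ 0.2024.


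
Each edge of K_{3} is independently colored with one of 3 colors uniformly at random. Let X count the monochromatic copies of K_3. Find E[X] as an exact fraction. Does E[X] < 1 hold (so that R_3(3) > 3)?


E[X] = C(3, 3) · 3^{1 − 3} = 1 · 3^{−2} = 1/9.
As a reduced fraction: E[X] = 1/9 ≈ 0.1111111.
Is E[X] < 1? YES.
Since E[X] < 1, there exists a 3-coloring of K_{3} with no monochromatic K_3; hence R_3(3) > 3.

E[X] = 1/9 ≈ 0.1111111; E[X] < 1, so R_3(3) > 3.


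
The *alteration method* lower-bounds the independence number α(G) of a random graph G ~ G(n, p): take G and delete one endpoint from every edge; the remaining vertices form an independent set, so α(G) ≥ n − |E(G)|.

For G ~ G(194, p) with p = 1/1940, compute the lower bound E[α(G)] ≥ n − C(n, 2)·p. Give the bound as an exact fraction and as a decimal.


E[|E(G)|] = C(194, 2)·p = 18721 · (1/1940) = 193/20.
E[α(G)] ≥ n − E[|E(G)|] = 194 − 193/20 = 3687/20.
Numerically: ≈ 184.350000.
(This is only a lower bound; the true E[α(G)] may be larger.)

E[α(G)] ≥ 3687/20 ≈ 184.350000.


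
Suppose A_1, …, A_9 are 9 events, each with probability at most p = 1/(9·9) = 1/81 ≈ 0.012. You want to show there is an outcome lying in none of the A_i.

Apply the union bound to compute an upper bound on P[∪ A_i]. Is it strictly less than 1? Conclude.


Union bound: P[∪_{i=1}^{9} A_i] ≤ Σ_i P[A_i] ≤ 9·p = 9·(1/81) = 1/9.
Numerically: 1/9 ≈ 0.111.
Is 1/9 < 1? YES.
Since P[∪ A_i] ≤ 1/9 < 1, the complement has P[∩ A_i^c] ≥ 1 − 1/9 = 8/9 > 0, so some outcome avoids every A_i.

9·p = 1/9 ≈ 0.111; existence CERTIFIED by the union bound.


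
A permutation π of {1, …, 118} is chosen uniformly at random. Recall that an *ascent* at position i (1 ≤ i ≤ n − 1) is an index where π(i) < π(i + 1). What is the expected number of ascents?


Write X = Σ X_I over i = 1, …, 117, with X_I the indicator of one ascent.
There are 117 indicators.
For each fixed i, the pair (π(i), π(i+1)) is a uniformly random ordered pair of distinct values from {1, …, 118}; by symmetry P[π(i) < π(i+1)] = 1/2.
By linearity: E[X] = 117 · (1/2) = (118 − 1) · (1/2) = 117/2 ≈ 58.500.

E[X] = 117/2 = 58.500.


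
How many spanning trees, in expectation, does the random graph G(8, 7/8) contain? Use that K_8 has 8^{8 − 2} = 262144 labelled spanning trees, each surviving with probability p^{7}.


K_8 has 8^{8 − 2} = 262144 labelled spanning trees.
For each such spanning tree H, let X_H = 1 if all 7 edges of H are present in G. Then P[X_H = 1] = p^{7} = (7/8)^{7} = 823543/2097152.
Summing the indicators: E[X] = Σ_H E[X_H] = 262144 · p^{7} = 262144 · 823543/2097152 = 823543/8.
Numerically: E[X] ≈ 1.0294e+05.

E[X] = 262144 · (7/8)^{7} = 823543/8 ≈ 1.0294e+05.


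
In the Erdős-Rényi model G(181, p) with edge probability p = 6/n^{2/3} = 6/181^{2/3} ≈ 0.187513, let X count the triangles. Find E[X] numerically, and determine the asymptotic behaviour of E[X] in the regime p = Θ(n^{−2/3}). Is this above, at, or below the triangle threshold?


Number of potential triangles: C(181, 3) = 971970.
Each occurs with probability p³ ≈ (0.187513)³ ≈ 6.59320534e-03.
By linearity: E[X] = C(181, 3)·p³ ≈ 971970 · 6.59320534e-03 ≈ 6408.397790.
Since α = 2/3 < 1, p = c/n^{2/3} ≫ 1/n is above the triangle threshold p ~ 1/n. Asymptotically E[X] ~ (c³/6)·n^{3(1−α)} = (6³/6)·n^{1} → ∞; triangles are abundant w.h.p.

E[X] ≈ 6408.397790; in regime p = Θ(1/n^{2/3}) E[X] diverges (above the triangle threshold p ~ 1/n).


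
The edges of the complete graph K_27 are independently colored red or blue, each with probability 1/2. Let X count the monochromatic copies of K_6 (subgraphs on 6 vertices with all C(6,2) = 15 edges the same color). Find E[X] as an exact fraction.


Let X = Σ_S X_S over the C(27, 6) = 296010 subsets S of size 6, where X_S = 1 if the K_6 on S is monochromatic.
For a fixed S, the K_6 on S has C(6, 2) = 15 edges. P[all 15 edges red] = (1/2)^15, and likewise for blue, so P[monochromatic] = 2·(1/2)^15 = 2^{1 − 15} = 1/16384.
By linearity of expectation: E[X] = C(27, 6) · 2^{1 − 15} = 296010 · 1/16384 = 148005/8192.
Numerically: E[X] ≈ 18.06702.

E[X] = C(27,6)·2^(1−C(6,2)) = 148005/8192 ≈ 18.06702.


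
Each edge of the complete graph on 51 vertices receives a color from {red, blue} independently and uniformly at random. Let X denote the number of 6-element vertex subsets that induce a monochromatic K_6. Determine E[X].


Let X = Σ_S X_S over the C(51, 6) = 18009460 subsets S of size 6, where X_S = 1 if the K_6 on S is monochromatic.
For a fixed S, the K_6 on S has C(6, 2) = 15 edges. P[all 15 edges red] = (1/2)^15, and likewise for blue, so P[monochromatic] = 2·(1/2)^15 = 2^{1 − 15} = 1/16384.
Summing: E[X] = C(51, 6) · 2^{1 − 15} = 18009460 · 1/16384 = 4502365/4096.
Numerically: E[X] ≈ 1099.210205.

E[X] = C(51,6)·2^(1−C(6,2)) = 4502365/4096 ≈ 1099.210205.


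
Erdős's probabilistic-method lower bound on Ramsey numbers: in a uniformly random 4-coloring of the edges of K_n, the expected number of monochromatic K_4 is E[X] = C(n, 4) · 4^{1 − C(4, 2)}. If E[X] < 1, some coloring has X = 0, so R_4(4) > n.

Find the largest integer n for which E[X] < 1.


We need C(n, 4) · 4^{1 − 6} < 1, i.e. C(n, 4) < 4^{6 − 1} = 1024.
Check values of n near the boundary:
  n = 9: C(9, 4) = 126; 126 < 1024? YES
  n = 10: C(10, 4) = 210; 210 < 1024? YES
  n = 11: C(11, 4) = 330; 330 < 1024? YES
  n = 12: C(12, 4) = 495; 495 < 1024? YES
  n = 13: C(13, 4) = 715; 715 < 1024? YES
  n = 14: C(14, 4) = 1001; 1001 < 1024? YES
  n = 15: C(15, 4) = 1365; 1365 < 1024? NO
The largest n with C(n, 4) < 1024 is n = 14 (where E[X] = 1001/1024 ≈ 0.977539). Hence R_4(4) > 14, i.e. R_4(4) ≥ 15.

Largest n = 14; hence R_4(4) > 14.


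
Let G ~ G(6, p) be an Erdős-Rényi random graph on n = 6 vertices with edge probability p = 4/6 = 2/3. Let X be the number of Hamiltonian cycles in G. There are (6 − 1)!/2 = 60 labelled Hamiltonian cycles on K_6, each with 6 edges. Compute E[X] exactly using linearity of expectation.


K_6 has (6 − 1)!/2 = 60 labelled Hamiltonian cycles.
For each such Hamiltonian cycle H, let X_H = 1 if all 6 edges of H are present in G. Then P[X_H = 1] = p^{6} = (2/3)^{6} = 64/729.
Summing the indicators: E[X] = Σ_H E[X_H] = 60 · p^{6} = 60 · 64/729 = 1280/243.
Numerically: E[X] ≈ 5.26749.

E[X] = 60 · (2/3)^{6} = 1280/243 ≈ 5.26749.


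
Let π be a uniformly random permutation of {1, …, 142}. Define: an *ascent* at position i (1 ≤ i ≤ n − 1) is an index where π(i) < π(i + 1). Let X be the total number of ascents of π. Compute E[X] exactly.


Write X = Σ X_I over i = 1, …, 141, with X_I the indicator of one ascent.
There are 141 indicators.
For each fixed i, the pair (π(i), π(i+1)) is a uniformly random ordered pair of distinct values from {1, …, 142}; by symmetry P[π(i) < π(i+1)] = 1/2.
By linearity: E[X] = 141 · (1/2) = (142 − 1) · (1/2) = 141/2 ≈ 70.500000.

E[X] = 141/2 = 70.500000.


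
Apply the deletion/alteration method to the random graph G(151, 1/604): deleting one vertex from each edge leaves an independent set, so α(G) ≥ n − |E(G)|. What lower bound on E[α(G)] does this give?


E[|E(G)|] = C(151, 2)·p = 11325 · (1/604) = 75/4.
E[α(G)] ≥ n − E[|E(G)|] = 151 − 75/4 = 529/4.
Numerically: ≈ 132.250.
(This is only a lower bound; the true E[α(G)] may be larger.)

E[α(G)] ≥ 529/4 ≈ 132.250.


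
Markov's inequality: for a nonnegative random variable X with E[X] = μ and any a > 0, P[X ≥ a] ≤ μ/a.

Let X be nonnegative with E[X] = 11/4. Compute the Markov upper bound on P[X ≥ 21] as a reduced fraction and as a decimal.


μ = E[X] = 11/4, a = 21.
Markov: P[X ≥ 21] ≤ μ/a = (11/4)/21 = 11/84.
Numerically: ≈ 0.13095.
(Since a = 21 > μ = 2.75000, the bound 11/84 is < 1 and informative.)

P[X ≥ 21] ≤ 11/84 ≈ 0.13095.


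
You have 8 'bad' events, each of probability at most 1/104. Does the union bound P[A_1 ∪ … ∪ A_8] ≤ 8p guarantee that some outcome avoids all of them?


Union bound: P[∪_{i=1}^{8} A_i] ≤ Σ_i P[A_i] ≤ 8·p = 8·(1/104) = 1/13.
Numerically: 1/13 ≈ 0.076923.
Is 1/13 < 1? YES.
Since P[∪ A_i] ≤ 1/13 < 1, the complement has P[∩ A_i^c] ≥ 1 − 1/13 = 12/13 > 0, so some outcome avoids every A_i.

8·p = 1/13 ≈ 0.076923; existence CERTIFIED by the union bound.


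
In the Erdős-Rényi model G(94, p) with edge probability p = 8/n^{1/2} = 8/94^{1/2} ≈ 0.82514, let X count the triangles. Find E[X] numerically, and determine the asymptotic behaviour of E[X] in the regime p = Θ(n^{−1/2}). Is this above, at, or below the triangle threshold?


Number of potential triangles: C(94, 3) = 134044.
Each occurs with probability p³ ≈ (0.82514)³ ≈ 5.6179540e-01.
By linearity: E[X] = C(94, 3)·p³ ≈ 134044 · 5.6179540e-01 ≈ 75305.30289.
Since α = 1/2 < 1, p = c/n^{1/2} ≫ 1/n is above the triangle threshold p ~ 1/n. Asymptotically E[X] ~ (c³/6)·n^{3(1−α)} = (8³/6)·n^{1.5} → ∞; triangles are abundant w.h.p.

E[X] ≈ 75305.30289; in regime p = Θ(1/n^{1/2}) E[X] diverges (above the triangle threshold p ~ 1/n).


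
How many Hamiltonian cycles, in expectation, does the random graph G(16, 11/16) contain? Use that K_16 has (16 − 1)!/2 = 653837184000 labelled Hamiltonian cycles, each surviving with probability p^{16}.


K_16 has (16 − 1)!/2 = 653837184000 labelled Hamiltonian cycles.
For each such Hamiltonian cycle H, let X_H = 1 if all 16 edges of H are present in G. Then P[X_H = 1] = p^{16} = (11/16)^{16} = 45949729863572161/18446744073709551616.
By linearity: E[X] = Σ_H E[X_H] = 653837184000 · p^{16} = 653837184000 · 45949729863572161/18446744073709551616 = 29339494120662818290072875/18014398509481984.
Numerically: E[X] ≈ 1.62867e+09.

E[X] = 653837184000 · (11/16)^{16} = 29339494120662818290072875/18014398509481984 ≈ 1.62867e+09.
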